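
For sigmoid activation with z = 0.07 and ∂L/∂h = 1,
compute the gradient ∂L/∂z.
∂L/∂z = 0.2497

σ(0.07) = 0.5175
σ'(0.07) = σ(0.07)(1 - σ(0.07)) = 0.5175 × 0.4825 = 0.2497
∂L/∂z = ∂L/∂h · σ'(z) = 1 × 0.2497 = 0.2497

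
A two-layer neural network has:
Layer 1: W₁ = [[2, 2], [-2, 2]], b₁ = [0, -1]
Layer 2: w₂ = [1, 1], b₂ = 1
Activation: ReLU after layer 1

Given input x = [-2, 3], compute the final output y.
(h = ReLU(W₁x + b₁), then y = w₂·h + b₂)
y = 12

Layer 1 pre-activation: z₁ = [2, 9]
After ReLU: h = [2, 9]
Layer 2 output: y = 1×2 + 1×9 + 1 = 12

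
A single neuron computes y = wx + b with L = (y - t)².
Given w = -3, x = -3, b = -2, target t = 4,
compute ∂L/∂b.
∂L/∂b = 6

y = wx + b = (-3)(-3) + -2 = 7
∂L/∂y = 2(y - t) = 2(7 - 4) = 6
∂y/∂b = 1
∂L/∂b = ∂L/∂y · ∂y/∂b = 6 × 1 = 6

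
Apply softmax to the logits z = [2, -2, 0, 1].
p = [0.6572, 0.012, 0.0889, 0.2418]

exp(z) = [7.389, 0.1353, 1, 2.718]
Sum = 11.24
p = [0.6572, 0.012, 0.0889, 0.2418]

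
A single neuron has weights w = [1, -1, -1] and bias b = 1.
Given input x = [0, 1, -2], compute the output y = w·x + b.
y = 2

y = (1)(0) + (-1)(1) + (-1)(-2) + 1 = 2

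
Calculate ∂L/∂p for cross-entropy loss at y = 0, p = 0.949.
∂L/∂p = 19.61

∂L/∂p = -y/p + (1-y)/(1-p) = 0 + 1/0.051 = 19.61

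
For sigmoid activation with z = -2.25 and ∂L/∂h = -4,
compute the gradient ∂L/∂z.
∂L/∂z = -0.345

σ(-2.25) = 0.09535
σ'(-2.25) = σ(-2.25)(1 - σ(-2.25)) = 0.09535 × 0.9047 = 0.08626
∂L/∂z = ∂L/∂h · σ'(z) = -4 × 0.08626 = -0.345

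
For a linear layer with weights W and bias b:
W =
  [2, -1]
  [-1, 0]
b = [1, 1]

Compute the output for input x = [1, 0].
y = [3, 0]

Wx = [2×1 + -1×0, -1×1 + 0×0]
   = [2, -1]
y = Wx + b = [2 + 1, -1 + 1] = [3, 0]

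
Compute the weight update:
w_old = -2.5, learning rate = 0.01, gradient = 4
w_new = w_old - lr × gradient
w_new = -2.54

w_new = w - η·∂L/∂w = -2.5 - 0.01×(4) = -2.5 - (0.04) = -2.54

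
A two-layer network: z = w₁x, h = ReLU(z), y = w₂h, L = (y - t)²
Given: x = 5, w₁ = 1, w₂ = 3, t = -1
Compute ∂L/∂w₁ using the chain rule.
∂L/∂w₁ = 480

Forward pass:
z = w₁x = 1×5 = 5
h = ReLU(5) = 5
y = w₂h = 3×5 = 15

Backward pass:
∂L/∂y = 2(y - t) = 2(15 - -1) = 32
∂y/∂h = w₂ = 3
∂h/∂z = 1 (ReLU derivative)
∂z/∂w₁ = x = 5

∂L/∂w₁ = 32 × 3 × 1 × 5 = 480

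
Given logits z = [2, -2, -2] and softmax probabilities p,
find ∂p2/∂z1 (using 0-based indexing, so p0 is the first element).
∂p2/∂z1 = -0.0003122

p = softmax(z) = [0.9647, 0.01767, 0.01767]
p2 = 0.01767, p1 = 0.01767

∂p2/∂z1 = -p2 × p1 = -0.01767 × 0.01767 = -0.0003122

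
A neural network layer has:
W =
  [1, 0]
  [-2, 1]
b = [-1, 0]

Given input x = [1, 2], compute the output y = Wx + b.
y = [0, 0]

Wx = [1×1 + 0×2, -2×1 + 1×2]
   = [1, 0]
y = Wx + b = [1 + -1, 0 + 0] = [0, 0]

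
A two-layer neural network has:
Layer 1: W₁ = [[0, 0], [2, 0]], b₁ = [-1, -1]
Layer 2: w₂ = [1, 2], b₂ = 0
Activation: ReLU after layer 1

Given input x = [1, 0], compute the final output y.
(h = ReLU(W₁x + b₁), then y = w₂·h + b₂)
y = 2

Layer 1 pre-activation: z₁ = [-1, 1]
After ReLU: h = [0, 1]
Layer 2 output: y = 1×0 + 2×1 + 0 = 2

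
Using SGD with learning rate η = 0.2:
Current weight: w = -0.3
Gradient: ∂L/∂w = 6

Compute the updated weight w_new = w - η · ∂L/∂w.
w_new = -1.5

w_new = w - η·∂L/∂w = -0.3 - 0.2×(6) = -0.3 - (1.2) = -1.5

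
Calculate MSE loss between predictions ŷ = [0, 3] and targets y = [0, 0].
MSE = 4.5

MSE = (1/2)((0-0)² + (3-0)²) = (1/2)(0 + 9) = 4.5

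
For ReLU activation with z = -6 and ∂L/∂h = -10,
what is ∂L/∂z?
∂L/∂z = 0

h = ReLU(-6) = 0
Since z < 0: ∂h/∂z = 0
∂L/∂z = ∂L/∂h · ∂h/∂z = -10 × 0 = 0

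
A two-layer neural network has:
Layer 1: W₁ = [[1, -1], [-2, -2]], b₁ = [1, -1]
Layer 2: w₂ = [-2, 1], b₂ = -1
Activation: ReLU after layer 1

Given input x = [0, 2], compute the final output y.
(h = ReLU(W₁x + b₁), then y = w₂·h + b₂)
y = -1

Layer 1 pre-activation: z₁ = [-1, -5]
After ReLU: h = [0, 0]
Layer 2 output: y = -2×0 + 1×0 + -1 = -1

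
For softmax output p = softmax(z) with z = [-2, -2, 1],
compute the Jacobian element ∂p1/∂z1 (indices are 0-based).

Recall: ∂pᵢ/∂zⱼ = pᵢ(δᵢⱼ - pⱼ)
∂p1/∂z1 = 0.04323

p = softmax(z) = [0.04528, 0.04528, 0.9094]
p1 = 0.04528

∂p1/∂z1 = p1(1 - p1) = 0.04528 × (1 - 0.04528) = 0.04323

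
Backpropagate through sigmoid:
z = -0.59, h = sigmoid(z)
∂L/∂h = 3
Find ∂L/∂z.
∂L/∂z = 0.6883

σ(-0.59) = 0.3566
σ'(-0.59) = σ(-0.59)(1 - σ(-0.59)) = 0.3566 × 0.6434 = 0.2294
∂L/∂z = ∂L/∂h · σ'(z) = 3 × 0.2294 = 0.6883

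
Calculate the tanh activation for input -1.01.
-0.7658

tanh(-1.01) = (e^(-1.01) - e^(1.01))/(e^(-1.01) + e^(1.01)) = -0.7658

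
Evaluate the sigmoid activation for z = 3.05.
0.9548

sigmoid(3.05) = 1/(1 + e^(-3.05)) = 1/(1 + 0.04736) = 0.9548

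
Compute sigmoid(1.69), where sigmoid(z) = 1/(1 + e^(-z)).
0.8442

sigmoid(1.69) = 1/(1 + e^(-1.69)) = 1/(1 + 0.1845) = 0.8442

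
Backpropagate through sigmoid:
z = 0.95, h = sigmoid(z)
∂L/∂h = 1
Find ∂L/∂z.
∂L/∂z = 0.2011

σ(0.95) = 0.7211
σ'(0.95) = σ(0.95)(1 - σ(0.95)) = 0.7211 × 0.2789 = 0.2011
∂L/∂z = ∂L/∂h · σ'(z) = 1 × 0.2011 = 0.2011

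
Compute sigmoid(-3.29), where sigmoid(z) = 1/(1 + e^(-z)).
0.03592

sigmoid(-3.29) = 1/(1 + e^(3.29)) = 1/(1 + 26.84) = 0.03592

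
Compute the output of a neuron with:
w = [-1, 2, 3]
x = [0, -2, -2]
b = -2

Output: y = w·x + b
y = -12

y = (-1)(0) + (2)(-2) + (3)(-2) + -2 = -12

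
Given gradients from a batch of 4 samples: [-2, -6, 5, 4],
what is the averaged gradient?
Average gradient = 0.25

Average = (1/4)(-2 + -6 + 5 + 4) = 1/4 = 0.25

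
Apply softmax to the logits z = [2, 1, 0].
p = [0.6652, 0.2447, 0.09]

exp(z) = [7.389, 2.718, 1]
Sum = 11.11
p = [0.6652, 0.2447, 0.09]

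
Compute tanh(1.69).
0.9341

tanh(1.69) = (e^(1.69) - e^(-1.69))/(e^(1.69) + e^(-1.69)) = 0.9341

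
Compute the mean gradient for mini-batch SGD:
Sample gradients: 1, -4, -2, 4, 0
Average gradient = -0.2

Average = (1/5)(1 + -4 + -2 + 4 + 0) = -1/5 = -0.2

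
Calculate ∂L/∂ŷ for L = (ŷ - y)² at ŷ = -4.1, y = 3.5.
∂L/∂ŷ = -15.2

∂L/∂ŷ = 2(ŷ - y) = 2(-4.1 - 3.5) = 2(-7.6) = -15.2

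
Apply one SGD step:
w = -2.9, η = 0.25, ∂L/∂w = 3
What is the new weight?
w_new = -3.65

w_new = w - η·∂L/∂w = -2.9 - 0.25×(3) = -2.9 - (0.75) = -3.65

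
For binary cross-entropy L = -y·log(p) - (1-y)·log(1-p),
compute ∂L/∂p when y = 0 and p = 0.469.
∂L/∂p = 1.883

∂L/∂p = -y/p + (1-y)/(1-p) = 0 + 1/0.531 = 1.883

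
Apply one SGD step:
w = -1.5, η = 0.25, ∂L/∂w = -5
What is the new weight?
w_new = -0.25

w_new = w - η·∂L/∂w = -1.5 - 0.25×(-5) = -1.5 - (-1.25) = -0.25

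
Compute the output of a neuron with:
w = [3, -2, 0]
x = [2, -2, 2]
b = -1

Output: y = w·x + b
y = 9

y = (3)(2) + (-2)(-2) + (0)(2) + -1 = 9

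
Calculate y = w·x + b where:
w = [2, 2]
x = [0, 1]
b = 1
y = 3

y = (2)(0) + (2)(1) + 1 = 3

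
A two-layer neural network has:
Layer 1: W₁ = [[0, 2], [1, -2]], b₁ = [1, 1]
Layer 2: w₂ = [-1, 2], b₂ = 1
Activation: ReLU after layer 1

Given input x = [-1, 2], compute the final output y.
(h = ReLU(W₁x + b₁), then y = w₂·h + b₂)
y = -4

Layer 1 pre-activation: z₁ = [5, -4]
After ReLU: h = [5, 0]
Layer 2 output: y = -1×5 + 2×0 + 1 = -4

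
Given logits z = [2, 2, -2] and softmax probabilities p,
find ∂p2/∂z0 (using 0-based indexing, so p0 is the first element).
∂p2/∂z0 = -0.004496

p = softmax(z) = [0.4955, 0.4955, 0.009075]
p2 = 0.009075, p0 = 0.4955

∂p2/∂z0 = -p2 × p0 = -0.009075 × 0.4955 = -0.004496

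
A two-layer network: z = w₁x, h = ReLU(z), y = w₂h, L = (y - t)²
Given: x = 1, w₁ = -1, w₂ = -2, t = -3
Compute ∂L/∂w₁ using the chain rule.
∂L/∂w₁ = 0

Forward pass:
z = w₁x = -1×1 = -1
h = ReLU(-1) = 0
y = w₂h = -2×0 = 0

Backward pass:
∂L/∂y = 2(y - t) = 2(0 - -3) = 6
∂y/∂h = w₂ = -2
∂h/∂z = 0 (ReLU derivative)
∂z/∂w₁ = x = 1

∂L/∂w₁ = 6 × -2 × 0 × 1 = 0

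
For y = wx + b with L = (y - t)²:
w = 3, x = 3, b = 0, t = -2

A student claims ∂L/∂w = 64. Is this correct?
Incorrect

y = (3)(3) + 0 = 9
∂L/∂y = 2(y - t) = 2(9 - -2) = 22
∂y/∂w = x = 3
∂L/∂w = 22 × 3 = 66

Claimed value: 64
Incorrect: The correct gradient is 66.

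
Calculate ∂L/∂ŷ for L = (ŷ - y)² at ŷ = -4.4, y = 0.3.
∂L/∂ŷ = -9.4

∂L/∂ŷ = 2(ŷ - y) = 2(-4.4 - 0.3) = 2(-4.7) = -9.4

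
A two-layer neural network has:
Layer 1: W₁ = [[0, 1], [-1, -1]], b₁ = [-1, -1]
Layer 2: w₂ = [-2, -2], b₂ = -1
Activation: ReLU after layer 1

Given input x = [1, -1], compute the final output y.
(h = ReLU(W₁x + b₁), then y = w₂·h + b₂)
y = -1

Layer 1 pre-activation: z₁ = [-2, -1]
After ReLU: h = [0, 0]
Layer 2 output: y = -2×0 + -2×0 + -1 = -1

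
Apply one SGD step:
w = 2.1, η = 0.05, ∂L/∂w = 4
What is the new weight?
w_new = 1.9

w_new = w - η·∂L/∂w = 2.1 - 0.05×(4) = 2.1 - (0.2) = 1.9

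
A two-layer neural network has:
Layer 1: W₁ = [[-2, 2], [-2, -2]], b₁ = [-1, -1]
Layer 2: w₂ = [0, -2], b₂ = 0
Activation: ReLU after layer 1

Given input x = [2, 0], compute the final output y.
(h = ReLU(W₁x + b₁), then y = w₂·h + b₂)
y = 0

Layer 1 pre-activation: z₁ = [-5, -5]
After ReLU: h = [0, 0]
Layer 2 output: y = 0×0 + -2×0 + 0 = 0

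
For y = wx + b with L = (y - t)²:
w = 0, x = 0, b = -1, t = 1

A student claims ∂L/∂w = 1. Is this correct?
Incorrect

y = (0)(0) + -1 = -1
∂L/∂y = 2(y - t) = 2(-1 - 1) = -4
∂y/∂w = x = 0
∂L/∂w = -4 × 0 = 0

Claimed value: 1
Incorrect: The correct gradient is 0.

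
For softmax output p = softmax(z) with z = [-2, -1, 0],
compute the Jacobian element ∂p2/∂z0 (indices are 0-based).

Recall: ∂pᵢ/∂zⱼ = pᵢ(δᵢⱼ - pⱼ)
∂p2/∂z0 = -0.05989

p = softmax(z) = [0.09003, 0.2447, 0.6652]
p2 = 0.6652, p0 = 0.09003

∂p2/∂z0 = -p2 × p0 = -0.6652 × 0.09003 = -0.05989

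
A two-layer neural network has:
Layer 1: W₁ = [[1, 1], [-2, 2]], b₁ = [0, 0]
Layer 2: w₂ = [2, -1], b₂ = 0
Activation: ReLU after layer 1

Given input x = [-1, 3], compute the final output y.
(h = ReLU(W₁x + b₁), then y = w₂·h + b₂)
y = -4

Layer 1 pre-activation: z₁ = [2, 8]
After ReLU: h = [2, 8]
Layer 2 output: y = 2×2 + -1×8 + 0 = -4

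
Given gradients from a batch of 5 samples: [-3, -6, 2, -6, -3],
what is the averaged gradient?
Average gradient = -3.2

Average = (1/5)(-3 + -6 + 2 + -6 + -3) = -16/5 = -3.2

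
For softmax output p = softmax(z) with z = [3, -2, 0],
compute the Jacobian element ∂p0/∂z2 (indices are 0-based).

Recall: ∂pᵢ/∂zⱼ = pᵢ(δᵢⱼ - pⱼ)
∂p0/∂z2 = -0.0446

p = softmax(z) = [0.9465, 0.006377, 0.04712]
p0 = 0.9465, p2 = 0.04712

∂p0/∂z2 = -p0 × p2 = -0.9465 × 0.04712 = -0.0446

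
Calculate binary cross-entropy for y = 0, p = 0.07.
L = 0.07257

L = -0·log(0.07) - 1·log(0.93) = -log(0.93) = 0.07257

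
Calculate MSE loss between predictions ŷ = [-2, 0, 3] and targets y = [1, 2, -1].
MSE = 9.667

MSE = (1/3)((-2-1)² + (0-2)² + (3--1)²) = (1/3)(9 + 4 + 16) = 9.667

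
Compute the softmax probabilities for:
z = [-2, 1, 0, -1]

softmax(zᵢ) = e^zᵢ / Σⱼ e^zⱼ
p = [0.0321, 0.6439, 0.2369, 0.0871]

exp(z) = [0.1353, 2.718, 1, 0.3679]
Sum = 4.221
p = [0.0321, 0.6439, 0.2369, 0.0871]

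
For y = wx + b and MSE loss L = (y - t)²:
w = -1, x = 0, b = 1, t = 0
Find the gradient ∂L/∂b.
∂L/∂b = 2

y = wx + b = (-1)(0) + 1 = 1
∂L/∂y = 2(y - t) = 2(1 - 0) = 2
∂y/∂b = 1
∂L/∂b = ∂L/∂y · ∂y/∂b = 2 × 1 = 2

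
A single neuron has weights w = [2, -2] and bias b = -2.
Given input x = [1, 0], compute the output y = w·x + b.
y = 0

y = (2)(1) + (-2)(0) + -2 = 0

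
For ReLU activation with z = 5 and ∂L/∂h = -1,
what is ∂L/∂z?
∂L/∂z = -1

h = ReLU(5) = 5
Since z > 0: ∂h/∂z = 1
∂L/∂z = ∂L/∂h · ∂h/∂z = -1 × 1 = -1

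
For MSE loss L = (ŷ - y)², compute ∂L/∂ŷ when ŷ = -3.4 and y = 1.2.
∂L/∂ŷ = -9.2

∂L/∂ŷ = 2(ŷ - y) = 2(-3.4 - 1.2) = 2(-4.6) = -9.2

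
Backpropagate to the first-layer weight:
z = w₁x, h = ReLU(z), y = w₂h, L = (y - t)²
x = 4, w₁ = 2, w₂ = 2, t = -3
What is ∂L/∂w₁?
∂L/∂w₁ = 304

Forward pass:
z = w₁x = 2×4 = 8
h = ReLU(8) = 8
y = w₂h = 2×8 = 16

Backward pass:
∂L/∂y = 2(y - t) = 2(16 - -3) = 38
∂y/∂h = w₂ = 2
∂h/∂z = 1 (ReLU derivative)
∂z/∂w₁ = x = 4

∂L/∂w₁ = 38 × 2 × 1 × 4 = 304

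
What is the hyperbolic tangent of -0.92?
-0.7259

tanh(-0.92) = (e^(-0.92) - e^(0.92))/(e^(-0.92) + e^(0.92)) = -0.7259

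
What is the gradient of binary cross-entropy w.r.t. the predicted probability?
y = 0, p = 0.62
∂L/∂p = 2.632

∂L/∂p = -y/p + (1-y)/(1-p) = 0 + 1/0.38 = 2.632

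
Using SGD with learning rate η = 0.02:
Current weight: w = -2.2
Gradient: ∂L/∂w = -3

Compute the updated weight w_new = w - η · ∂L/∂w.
w_new = -2.14

w_new = w - η·∂L/∂w = -2.2 - 0.02×(-3) = -2.2 - (-0.06) = -2.14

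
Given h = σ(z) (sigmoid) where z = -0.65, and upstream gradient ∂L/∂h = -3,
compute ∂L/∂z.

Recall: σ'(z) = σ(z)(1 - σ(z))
∂L/∂z = -0.676

σ(-0.65) = 0.343
σ'(-0.65) = σ(-0.65)(1 - σ(-0.65)) = 0.343 × 0.657 = 0.2253
∂L/∂z = ∂L/∂h · σ'(z) = -3 × 0.2253 = -0.676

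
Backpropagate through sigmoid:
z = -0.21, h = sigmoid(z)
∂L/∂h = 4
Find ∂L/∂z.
∂L/∂z = 0.9891

σ(-0.21) = 0.4477
σ'(-0.21) = σ(-0.21)(1 - σ(-0.21)) = 0.4477 × 0.5523 = 0.2473
∂L/∂z = ∂L/∂h · σ'(z) = 4 × 0.2473 = 0.9891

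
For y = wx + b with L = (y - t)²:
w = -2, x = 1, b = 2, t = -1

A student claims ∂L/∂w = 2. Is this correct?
Correct

y = (-2)(1) + 2 = 0
∂L/∂y = 2(y - t) = 2(0 - -1) = 2
∂y/∂w = x = 1
∂L/∂w = 2 × 1 = 2

Claimed value: 2
Correct: The correct gradient is 2.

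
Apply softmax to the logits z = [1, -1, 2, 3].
p = [0.0889, 0.012, 0.2418, 0.6572]

exp(z) = [2.718, 0.3679, 7.389, 20.09]
Sum = 30.56
p = [0.0889, 0.012, 0.2418, 0.6572]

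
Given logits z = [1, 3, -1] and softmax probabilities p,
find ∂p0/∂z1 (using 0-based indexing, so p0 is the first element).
∂p0/∂z1 = -0.1017

p = softmax(z) = [0.1173, 0.8668, 0.01588]
p0 = 0.1173, p1 = 0.8668

∂p0/∂z1 = -p0 × p1 = -0.1173 × 0.8668 = -0.1017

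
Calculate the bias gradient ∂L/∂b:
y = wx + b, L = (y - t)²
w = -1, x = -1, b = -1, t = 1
∂L/∂b = -2

y = wx + b = (-1)(-1) + -1 = 0
∂L/∂y = 2(y - t) = 2(0 - 1) = -2
∂y/∂b = 1
∂L/∂b = ∂L/∂y · ∂y/∂b = -2 × 1 = -2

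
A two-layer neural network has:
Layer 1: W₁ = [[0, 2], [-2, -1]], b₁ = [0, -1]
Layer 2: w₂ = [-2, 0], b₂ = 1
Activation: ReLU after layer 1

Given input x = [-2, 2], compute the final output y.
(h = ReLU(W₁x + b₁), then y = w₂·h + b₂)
y = -7

Layer 1 pre-activation: z₁ = [4, 1]
After ReLU: h = [4, 1]
Layer 2 output: y = -2×4 + 0×1 + 1 = -7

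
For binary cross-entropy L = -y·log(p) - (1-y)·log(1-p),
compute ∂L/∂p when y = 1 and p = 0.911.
∂L/∂p = -1.098

∂L/∂p = -y/p + (1-y)/(1-p) = -1/0.911 + 0 = -1.098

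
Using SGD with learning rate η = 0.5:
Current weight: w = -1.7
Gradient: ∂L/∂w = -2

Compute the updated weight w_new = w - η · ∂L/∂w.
w_new = -0.7

w_new = w - η·∂L/∂w = -1.7 - 0.5×(-2) = -1.7 - (-1) = -0.7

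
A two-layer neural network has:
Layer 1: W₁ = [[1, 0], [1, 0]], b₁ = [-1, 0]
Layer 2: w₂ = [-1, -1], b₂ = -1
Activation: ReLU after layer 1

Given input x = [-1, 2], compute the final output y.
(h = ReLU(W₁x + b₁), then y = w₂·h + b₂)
y = -1

Layer 1 pre-activation: z₁ = [-2, -1]
After ReLU: h = [0, 0]
Layer 2 output: y = -1×0 + -1×0 + -1 = -1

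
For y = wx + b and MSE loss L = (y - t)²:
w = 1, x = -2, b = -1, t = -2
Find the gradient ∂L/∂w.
∂L/∂w = 4

y = wx + b = (1)(-2) + -1 = -3
∂L/∂y = 2(y - t) = 2(-3 - -2) = -2
∂y/∂w = x = -2
∂L/∂w = ∂L/∂y · ∂y/∂w = -2 × -2 = 4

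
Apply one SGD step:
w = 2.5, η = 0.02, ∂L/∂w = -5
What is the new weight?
w_new = 2.6

w_new = w - η·∂L/∂w = 2.5 - 0.02×(-5) = 2.5 - (-0.1) = 2.6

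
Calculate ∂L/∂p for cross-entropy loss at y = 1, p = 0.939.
∂L/∂p = -1.065

∂L/∂p = -y/p + (1-y)/(1-p) = -1/0.939 + 0 = -1.065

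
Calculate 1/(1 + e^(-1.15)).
0.7595

sigmoid(1.15) = 1/(1 + e^(-1.15)) = 1/(1 + 0.3166) = 0.7595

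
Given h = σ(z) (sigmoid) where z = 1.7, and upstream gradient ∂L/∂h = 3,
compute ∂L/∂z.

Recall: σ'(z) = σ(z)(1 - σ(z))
∂L/∂z = 0.3918

σ(1.7) = 0.8455
σ'(1.7) = σ(1.7)(1 - σ(1.7)) = 0.8455 × 0.1545 = 0.1306
∂L/∂z = ∂L/∂h · σ'(z) = 3 × 0.1306 = 0.3918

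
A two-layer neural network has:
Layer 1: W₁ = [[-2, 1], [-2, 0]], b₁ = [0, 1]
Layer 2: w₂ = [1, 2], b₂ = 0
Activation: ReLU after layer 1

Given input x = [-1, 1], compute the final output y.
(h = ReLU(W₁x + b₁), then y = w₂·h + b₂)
y = 9

Layer 1 pre-activation: z₁ = [3, 3]
After ReLU: h = [3, 3]
Layer 2 output: y = 1×3 + 2×3 + 0 = 9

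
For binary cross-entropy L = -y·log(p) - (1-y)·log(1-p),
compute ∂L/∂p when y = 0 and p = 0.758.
∂L/∂p = 4.132

∂L/∂p = -y/p + (1-y)/(1-p) = 0 + 1/0.242 = 4.132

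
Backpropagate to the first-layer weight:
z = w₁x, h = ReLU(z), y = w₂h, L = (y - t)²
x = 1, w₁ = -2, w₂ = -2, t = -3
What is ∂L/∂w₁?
∂L/∂w₁ = 0

Forward pass:
z = w₁x = -2×1 = -2
h = ReLU(-2) = 0
y = w₂h = -2×0 = 0

Backward pass:
∂L/∂y = 2(y - t) = 2(0 - -3) = 6
∂y/∂h = w₂ = -2
∂h/∂z = 0 (ReLU derivative)
∂z/∂w₁ = x = 1

∂L/∂w₁ = 6 × -2 × 0 × 1 = 0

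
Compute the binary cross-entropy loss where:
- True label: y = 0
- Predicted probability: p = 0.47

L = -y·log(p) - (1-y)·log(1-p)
L = 0.6349

L = -0·log(0.47) - 1·log(0.53) = -log(0.53) = 0.6349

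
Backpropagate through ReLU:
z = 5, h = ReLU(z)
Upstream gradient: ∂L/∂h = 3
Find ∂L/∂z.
∂L/∂z = 3

h = ReLU(5) = 5
Since z > 0: ∂h/∂z = 1
∂L/∂z = ∂L/∂h · ∂h/∂z = 3 × 1 = 3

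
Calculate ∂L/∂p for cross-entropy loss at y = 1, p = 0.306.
∂L/∂p = -3.268

∂L/∂p = -y/p + (1-y)/(1-p) = -1/0.306 + 0 = -3.268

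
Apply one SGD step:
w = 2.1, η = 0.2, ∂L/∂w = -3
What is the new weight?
w_new = 2.7

w_new = w - η·∂L/∂w = 2.1 - 0.2×(-3) = 2.1 - (-0.6) = 2.7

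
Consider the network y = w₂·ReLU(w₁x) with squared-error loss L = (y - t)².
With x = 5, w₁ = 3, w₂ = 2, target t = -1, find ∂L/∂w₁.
∂L/∂w₁ = 620

Forward pass:
z = w₁x = 3×5 = 15
h = ReLU(15) = 15
y = w₂h = 2×15 = 30

Backward pass:
∂L/∂y = 2(y - t) = 2(30 - -1) = 62
∂y/∂h = w₂ = 2
∂h/∂z = 1 (ReLU derivative)
∂z/∂w₁ = x = 5

∂L/∂w₁ = 62 × 2 × 1 × 5 = 620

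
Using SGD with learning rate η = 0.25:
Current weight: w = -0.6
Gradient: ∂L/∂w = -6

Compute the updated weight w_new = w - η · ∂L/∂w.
w_new = 0.9

w_new = w - η·∂L/∂w = -0.6 - 0.25×(-6) = -0.6 - (-1.5) = 0.9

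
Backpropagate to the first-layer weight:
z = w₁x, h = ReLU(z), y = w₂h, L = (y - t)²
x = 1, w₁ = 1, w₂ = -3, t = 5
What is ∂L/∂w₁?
∂L/∂w₁ = 48

Forward pass:
z = w₁x = 1×1 = 1
h = ReLU(1) = 1
y = w₂h = -3×1 = -3

Backward pass:
∂L/∂y = 2(y - t) = 2(-3 - 5) = -16
∂y/∂h = w₂ = -3
∂h/∂z = 1 (ReLU derivative)
∂z/∂w₁ = x = 1

∂L/∂w₁ = -16 × -3 × 1 × 1 = 48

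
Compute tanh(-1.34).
-0.8717

tanh(-1.34) = (e^(-1.34) - e^(1.34))/(e^(-1.34) + e^(1.34)) = -0.8717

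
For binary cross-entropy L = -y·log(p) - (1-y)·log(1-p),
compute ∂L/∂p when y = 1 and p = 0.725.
∂L/∂p = -1.379

∂L/∂p = -y/p + (1-y)/(1-p) = -1/0.725 + 0 = -1.379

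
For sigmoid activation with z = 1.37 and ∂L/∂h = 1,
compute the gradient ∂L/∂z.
∂L/∂z = 0.1616

σ(1.37) = 0.7974
σ'(1.37) = σ(1.37)(1 - σ(1.37)) = 0.7974 × 0.2026 = 0.1616
∂L/∂z = ∂L/∂h · σ'(z) = 1 × 0.1616 = 0.1616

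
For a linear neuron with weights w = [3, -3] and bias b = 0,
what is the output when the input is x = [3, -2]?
y = 15

y = (3)(3) + (-3)(-2) + 0 = 15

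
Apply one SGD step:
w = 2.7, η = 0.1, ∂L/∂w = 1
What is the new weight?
w_new = 2.6

w_new = w - η·∂L/∂w = 2.7 - 0.1×(1) = 2.7 - (0.1) = 2.6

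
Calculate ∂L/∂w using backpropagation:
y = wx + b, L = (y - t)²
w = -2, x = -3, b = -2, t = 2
∂L/∂w = -12

y = wx + b = (-2)(-3) + -2 = 4
∂L/∂y = 2(y - t) = 2(4 - 2) = 4
∂y/∂w = x = -3
∂L/∂w = ∂L/∂y · ∂y/∂w = 4 × -3 = -12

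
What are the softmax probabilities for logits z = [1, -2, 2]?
p = [0.2654, 0.0132, 0.7214]

exp(z) = [2.718, 0.1353, 7.389]
Sum = 10.24
p = [0.2654, 0.0132, 0.7214]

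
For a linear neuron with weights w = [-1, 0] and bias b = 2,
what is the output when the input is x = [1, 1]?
y = 1

y = (-1)(1) + (0)(1) + 2 = 1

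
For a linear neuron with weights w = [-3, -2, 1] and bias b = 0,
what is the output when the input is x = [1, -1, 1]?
y = 0

y = (-3)(1) + (-2)(-1) + (1)(1) + 0 = 0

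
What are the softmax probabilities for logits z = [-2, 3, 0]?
p = [0.0064, 0.9465, 0.0471]

exp(z) = [0.1353, 20.09, 1]
Sum = 21.22
p = [0.0064, 0.9465, 0.0471]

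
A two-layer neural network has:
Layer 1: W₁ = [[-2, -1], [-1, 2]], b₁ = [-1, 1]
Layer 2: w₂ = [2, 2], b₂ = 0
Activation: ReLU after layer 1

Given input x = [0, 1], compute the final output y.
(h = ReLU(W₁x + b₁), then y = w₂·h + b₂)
y = 6

Layer 1 pre-activation: z₁ = [-2, 3]
After ReLU: h = [0, 3]
Layer 2 output: y = 2×0 + 2×3 + 0 = 6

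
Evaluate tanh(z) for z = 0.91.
0.7211

tanh(0.91) = (e^(0.91) - e^(-0.91))/(e^(0.91) + e^(-0.91)) = 0.7211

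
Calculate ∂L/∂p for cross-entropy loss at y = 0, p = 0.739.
∂L/∂p = 3.831

∂L/∂p = -y/p + (1-y)/(1-p) = 0 + 1/0.261 = 3.831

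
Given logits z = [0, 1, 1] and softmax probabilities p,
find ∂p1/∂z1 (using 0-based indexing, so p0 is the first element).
∂p1/∂z1 = 0.244

p = softmax(z) = [0.1554, 0.4223, 0.4223]
p1 = 0.4223

∂p1/∂z1 = p1(1 - p1) = 0.4223 × (1 - 0.4223) = 0.244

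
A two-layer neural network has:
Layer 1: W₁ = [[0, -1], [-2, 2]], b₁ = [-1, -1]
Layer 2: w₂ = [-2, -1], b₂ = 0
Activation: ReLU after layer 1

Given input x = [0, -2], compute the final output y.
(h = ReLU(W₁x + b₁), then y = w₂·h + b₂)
y = -2

Layer 1 pre-activation: z₁ = [1, -5]
After ReLU: h = [1, 0]
Layer 2 output: y = -2×1 + -1×0 + 0 = -2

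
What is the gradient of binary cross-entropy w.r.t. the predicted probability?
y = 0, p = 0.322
∂L/∂p = 1.475

∂L/∂p = -y/p + (1-y)/(1-p) = 0 + 1/0.678 = 1.475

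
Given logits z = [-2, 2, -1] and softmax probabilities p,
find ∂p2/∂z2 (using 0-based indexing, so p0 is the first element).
∂p2/∂z2 = 0.04444

p = softmax(z) = [0.01715, 0.9362, 0.04661]
p2 = 0.04661

∂p2/∂z2 = p2(1 - p2) = 0.04661 × (1 - 0.04661) = 0.04444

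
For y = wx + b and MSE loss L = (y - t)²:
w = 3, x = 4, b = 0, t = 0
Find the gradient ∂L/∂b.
∂L/∂b = 24

y = wx + b = (3)(4) + 0 = 12
∂L/∂y = 2(y - t) = 2(12 - 0) = 24
∂y/∂b = 1
∂L/∂b = ∂L/∂y · ∂y/∂b = 24 × 1 = 24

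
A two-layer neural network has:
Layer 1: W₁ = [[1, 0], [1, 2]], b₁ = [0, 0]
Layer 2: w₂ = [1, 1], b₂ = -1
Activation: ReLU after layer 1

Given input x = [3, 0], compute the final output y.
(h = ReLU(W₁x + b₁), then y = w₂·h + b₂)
y = 5

Layer 1 pre-activation: z₁ = [3, 3]
After ReLU: h = [3, 3]
Layer 2 output: y = 1×3 + 1×3 + -1 = 5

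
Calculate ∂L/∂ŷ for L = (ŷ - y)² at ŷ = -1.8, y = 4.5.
∂L/∂ŷ = -12.6

∂L/∂ŷ = 2(ŷ - y) = 2(-1.8 - 4.5) = 2(-6.3) = -12.6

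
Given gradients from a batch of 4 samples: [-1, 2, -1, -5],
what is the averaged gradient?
Average gradient = -1.25

Average = (1/4)(-1 + 2 + -1 + -5) = -5/4 = -1.25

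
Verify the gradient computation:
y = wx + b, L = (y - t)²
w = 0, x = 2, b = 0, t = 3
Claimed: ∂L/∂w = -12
Correct

y = (0)(2) + 0 = 0
∂L/∂y = 2(y - t) = 2(0 - 3) = -6
∂y/∂w = x = 2
∂L/∂w = -6 × 2 = -12

Claimed value: -12
Correct: The correct gradient is -12.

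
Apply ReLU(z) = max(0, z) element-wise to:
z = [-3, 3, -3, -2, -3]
h = [0, 3, 0, 0, 0]

ReLU applied element-wise: max(0,-3)=0, max(0,3)=3, max(0,-3)=0, max(0,-2)=0, max(0,-3)=0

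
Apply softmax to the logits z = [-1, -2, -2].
p = [0.5761, 0.2119, 0.2119]

exp(z) = [0.3679, 0.1353, 0.1353]
Sum = 0.6386
p = [0.5761, 0.2119, 0.2119]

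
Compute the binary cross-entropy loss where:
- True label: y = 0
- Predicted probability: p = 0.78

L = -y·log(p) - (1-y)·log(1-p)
L = 1.514

L = -0·log(0.78) - 1·log(0.22) = -log(0.22) = 1.514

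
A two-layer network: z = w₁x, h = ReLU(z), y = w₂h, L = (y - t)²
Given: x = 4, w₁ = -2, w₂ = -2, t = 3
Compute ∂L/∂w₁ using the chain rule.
∂L/∂w₁ = 0

Forward pass:
z = w₁x = -2×4 = -8
h = ReLU(-8) = 0
y = w₂h = -2×0 = 0

Backward pass:
∂L/∂y = 2(y - t) = 2(0 - 3) = -6
∂y/∂h = w₂ = -2
∂h/∂z = 0 (ReLU derivative)
∂z/∂w₁ = x = 4

∂L/∂w₁ = -6 × -2 × 0 × 4 = 0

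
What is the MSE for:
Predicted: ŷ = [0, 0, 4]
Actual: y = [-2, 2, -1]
MSE = 11

MSE = (1/3)((0--2)² + (0-2)² + (4--1)²) = (1/3)(4 + 4 + 25) = 11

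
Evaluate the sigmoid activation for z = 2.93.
0.9493

sigmoid(2.93) = 1/(1 + e^(-2.93)) = 1/(1 + 0.0534) = 0.9493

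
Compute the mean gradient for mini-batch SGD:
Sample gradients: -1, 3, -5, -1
Average gradient = -1

Average = (1/4)(-1 + 3 + -5 + -1) = -4/4 = -1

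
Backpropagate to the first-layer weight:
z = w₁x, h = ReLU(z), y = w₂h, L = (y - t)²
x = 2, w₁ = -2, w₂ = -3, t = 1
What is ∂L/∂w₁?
∂L/∂w₁ = 0

Forward pass:
z = w₁x = -2×2 = -4
h = ReLU(-4) = 0
y = w₂h = -3×0 = 0

Backward pass:
∂L/∂y = 2(y - t) = 2(0 - 1) = -2
∂y/∂h = w₂ = -3
∂h/∂z = 0 (ReLU derivative)
∂z/∂w₁ = x = 2

∂L/∂w₁ = -2 × -3 × 0 × 2 = 0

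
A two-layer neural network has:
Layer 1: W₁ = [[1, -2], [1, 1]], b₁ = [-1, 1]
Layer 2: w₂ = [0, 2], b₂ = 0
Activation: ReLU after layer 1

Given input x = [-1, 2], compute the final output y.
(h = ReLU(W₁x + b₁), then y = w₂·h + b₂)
y = 4

Layer 1 pre-activation: z₁ = [-6, 2]
After ReLU: h = [0, 2]
Layer 2 output: y = 0×0 + 2×2 + 0 = 4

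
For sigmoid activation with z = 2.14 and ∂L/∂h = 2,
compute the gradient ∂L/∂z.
∂L/∂z = 0.1884

σ(2.14) = 0.8947
σ'(2.14) = σ(2.14)(1 - σ(2.14)) = 0.8947 × 0.1053 = 0.09419
∂L/∂z = ∂L/∂h · σ'(z) = 2 × 0.09419 = 0.1884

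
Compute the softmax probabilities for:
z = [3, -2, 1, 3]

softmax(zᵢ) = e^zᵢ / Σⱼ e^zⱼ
p = [0.4668, 0.0031, 0.0632, 0.4668]

exp(z) = [20.09, 0.1353, 2.718, 20.09]
Sum = 43.02
p = [0.4668, 0.0031, 0.0632, 0.4668]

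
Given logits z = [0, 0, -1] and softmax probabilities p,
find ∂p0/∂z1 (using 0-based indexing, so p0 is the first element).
∂p0/∂z1 = -0.1784

p = softmax(z) = [0.4223, 0.4223, 0.1554]
p0 = 0.4223, p1 = 0.4223

∂p0/∂z1 = -p0 × p1 = -0.4223 × 0.4223 = -0.1784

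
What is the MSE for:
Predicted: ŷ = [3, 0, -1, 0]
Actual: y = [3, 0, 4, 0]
MSE = 6.25

MSE = (1/4)((3-3)² + (0-0)² + (-1-4)² + (0-0)²) = (1/4)(0 + 0 + 25 + 0) = 6.25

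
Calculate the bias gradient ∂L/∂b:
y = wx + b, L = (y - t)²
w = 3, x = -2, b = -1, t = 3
∂L/∂b = -20

y = wx + b = (3)(-2) + -1 = -7
∂L/∂y = 2(y - t) = 2(-7 - 3) = -20
∂y/∂b = 1
∂L/∂b = ∂L/∂y · ∂y/∂b = -20 × 1 = -20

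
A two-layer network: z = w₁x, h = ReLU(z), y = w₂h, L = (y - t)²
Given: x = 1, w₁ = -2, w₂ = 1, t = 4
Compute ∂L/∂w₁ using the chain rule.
∂L/∂w₁ = 0

Forward pass:
z = w₁x = -2×1 = -2
h = ReLU(-2) = 0
y = w₂h = 1×0 = 0

Backward pass:
∂L/∂y = 2(y - t) = 2(0 - 4) = -8
∂y/∂h = w₂ = 1
∂h/∂z = 0 (ReLU derivative)
∂z/∂w₁ = x = 1

∂L/∂w₁ = -8 × 1 × 0 × 1 = 0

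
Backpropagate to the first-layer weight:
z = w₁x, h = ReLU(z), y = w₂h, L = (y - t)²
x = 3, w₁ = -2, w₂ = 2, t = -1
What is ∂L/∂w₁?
∂L/∂w₁ = 0

Forward pass:
z = w₁x = -2×3 = -6
h = ReLU(-6) = 0
y = w₂h = 2×0 = 0

Backward pass:
∂L/∂y = 2(y - t) = 2(0 - -1) = 2
∂y/∂h = w₂ = 2
∂h/∂z = 0 (ReLU derivative)
∂z/∂w₁ = x = 3

∂L/∂w₁ = 2 × 2 × 0 × 3 = 0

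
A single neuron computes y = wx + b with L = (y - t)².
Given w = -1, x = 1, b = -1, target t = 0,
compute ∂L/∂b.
∂L/∂b = -4

y = wx + b = (-1)(1) + -1 = -2
∂L/∂y = 2(y - t) = 2(-2 - 0) = -4
∂y/∂b = 1
∂L/∂b = ∂L/∂y · ∂y/∂b = -4 × 1 = -4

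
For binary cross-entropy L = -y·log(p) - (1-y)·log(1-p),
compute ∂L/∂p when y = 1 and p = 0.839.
∂L/∂p = -1.192

∂L/∂p = -y/p + (1-y)/(1-p) = -1/0.839 + 0 = -1.192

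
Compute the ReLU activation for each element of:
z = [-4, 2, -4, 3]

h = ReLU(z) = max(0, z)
h = [0, 2, 0, 3]

ReLU applied element-wise: max(0,-4)=0, max(0,2)=2, max(0,-4)=0, max(0,3)=3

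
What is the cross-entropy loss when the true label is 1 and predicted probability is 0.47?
L = 0.755

L = -1·log(0.47) - 0·log(0.53) = -log(0.47) = 0.755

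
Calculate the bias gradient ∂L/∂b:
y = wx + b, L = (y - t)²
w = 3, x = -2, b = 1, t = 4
∂L/∂b = -18

y = wx + b = (3)(-2) + 1 = -5
∂L/∂y = 2(y - t) = 2(-5 - 4) = -18
∂y/∂b = 1
∂L/∂b = ∂L/∂y · ∂y/∂b = -18 × 1 = -18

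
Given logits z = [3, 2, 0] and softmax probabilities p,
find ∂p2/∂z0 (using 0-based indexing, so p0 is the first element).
∂p2/∂z0 = -0.02477

p = softmax(z) = [0.7054, 0.2595, 0.03512]
p2 = 0.03512, p0 = 0.7054

∂p2/∂z0 = -p2 × p0 = -0.03512 × 0.7054 = -0.02477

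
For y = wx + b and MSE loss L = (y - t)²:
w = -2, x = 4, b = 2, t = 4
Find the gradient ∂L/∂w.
∂L/∂w = -80

y = wx + b = (-2)(4) + 2 = -6
∂L/∂y = 2(y - t) = 2(-6 - 4) = -20
∂y/∂w = x = 4
∂L/∂w = ∂L/∂y · ∂y/∂w = -20 × 4 = -80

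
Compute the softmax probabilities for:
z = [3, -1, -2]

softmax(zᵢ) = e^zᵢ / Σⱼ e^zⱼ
p = [0.9756, 0.0179, 0.0066]

exp(z) = [20.09, 0.3679, 0.1353]
Sum = 20.59
p = [0.9756, 0.0179, 0.0066]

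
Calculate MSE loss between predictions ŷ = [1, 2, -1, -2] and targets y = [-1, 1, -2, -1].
MSE = 1.75

MSE = (1/4)((1--1)² + (2-1)² + (-1--2)² + (-2--1)²) = (1/4)(4 + 1 + 1 + 1) = 1.75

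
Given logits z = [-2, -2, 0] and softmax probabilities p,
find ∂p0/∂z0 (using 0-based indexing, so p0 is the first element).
∂p0/∂z0 = 0.09516

p = softmax(z) = [0.1065, 0.1065, 0.787]
p0 = 0.1065

∂p0/∂z0 = p0(1 - p0) = 0.1065 × (1 - 0.1065) = 0.09516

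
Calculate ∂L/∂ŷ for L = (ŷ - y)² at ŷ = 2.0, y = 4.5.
∂L/∂ŷ = -5.0

∂L/∂ŷ = 2(ŷ - y) = 2(2.0 - 4.5) = 2(-2.5) = -5.0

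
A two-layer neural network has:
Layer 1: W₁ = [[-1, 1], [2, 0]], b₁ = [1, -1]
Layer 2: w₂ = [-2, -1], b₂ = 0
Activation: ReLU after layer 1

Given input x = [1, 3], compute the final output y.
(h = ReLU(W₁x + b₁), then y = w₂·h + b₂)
y = -7

Layer 1 pre-activation: z₁ = [3, 1]
After ReLU: h = [3, 1]
Layer 2 output: y = -2×3 + -1×1 + 0 = -7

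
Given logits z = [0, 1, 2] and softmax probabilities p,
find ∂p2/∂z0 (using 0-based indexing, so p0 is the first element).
∂p2/∂z0 = -0.05989

p = softmax(z) = [0.09003, 0.2447, 0.6652]
p2 = 0.6652, p0 = 0.09003

∂p2/∂z0 = -p2 × p0 = -0.6652 × 0.09003 = -0.05989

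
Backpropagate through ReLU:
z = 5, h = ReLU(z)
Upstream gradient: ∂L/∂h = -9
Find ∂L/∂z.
∂L/∂z = -9

h = ReLU(5) = 5
Since z > 0: ∂h/∂z = 1
∂L/∂z = ∂L/∂h · ∂h/∂z = -9 × 1 = -9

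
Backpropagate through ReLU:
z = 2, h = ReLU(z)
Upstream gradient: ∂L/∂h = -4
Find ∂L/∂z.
∂L/∂z = -4

h = ReLU(2) = 2
Since z > 0: ∂h/∂z = 1
∂L/∂z = ∂L/∂h · ∂h/∂z = -4 × 1 = -4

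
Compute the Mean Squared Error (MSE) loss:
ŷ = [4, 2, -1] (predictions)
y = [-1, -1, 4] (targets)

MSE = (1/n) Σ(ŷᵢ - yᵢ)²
MSE = 19.67

MSE = (1/3)((4--1)² + (2--1)² + (-1-4)²) = (1/3)(25 + 9 + 25) = 19.67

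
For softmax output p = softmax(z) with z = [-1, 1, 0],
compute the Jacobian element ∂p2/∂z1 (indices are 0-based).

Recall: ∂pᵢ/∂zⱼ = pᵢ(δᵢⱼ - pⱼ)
∂p2/∂z1 = -0.1628

p = softmax(z) = [0.09003, 0.6652, 0.2447]
p2 = 0.2447, p1 = 0.6652

∂p2/∂z1 = -p2 × p1 = -0.2447 × 0.6652 = -0.1628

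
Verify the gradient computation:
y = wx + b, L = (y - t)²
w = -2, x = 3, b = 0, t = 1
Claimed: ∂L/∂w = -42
Correct

y = (-2)(3) + 0 = -6
∂L/∂y = 2(y - t) = 2(-6 - 1) = -14
∂y/∂w = x = 3
∂L/∂w = -14 × 3 = -42

Claimed value: -42
Correct: The correct gradient is -42.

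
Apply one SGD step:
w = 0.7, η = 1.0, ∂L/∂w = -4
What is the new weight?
w_new = 4.7

w_new = w - η·∂L/∂w = 0.7 - 1.0×(-4) = 0.7 - (-4) = 4.7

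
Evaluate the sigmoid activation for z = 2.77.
0.941

sigmoid(2.77) = 1/(1 + e^(-2.77)) = 1/(1 + 0.06266) = 0.941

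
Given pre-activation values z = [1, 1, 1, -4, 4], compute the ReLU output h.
h = [1, 1, 1, 0, 4]

ReLU applied element-wise: max(0,1)=1, max(0,1)=1, max(0,1)=1, max(0,-4)=0, max(0,4)=4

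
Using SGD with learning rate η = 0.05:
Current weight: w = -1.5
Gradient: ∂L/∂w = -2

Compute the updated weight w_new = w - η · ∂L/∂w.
w_new = -1.4

w_new = w - η·∂L/∂w = -1.5 - 0.05×(-2) = -1.5 - (-0.1) = -1.4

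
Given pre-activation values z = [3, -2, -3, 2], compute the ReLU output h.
h = [3, 0, 0, 2]

ReLU applied element-wise: max(0,3)=3, max(0,-2)=0, max(0,-3)=0, max(0,2)=2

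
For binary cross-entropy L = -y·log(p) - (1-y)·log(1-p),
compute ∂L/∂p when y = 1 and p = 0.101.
∂L/∂p = -9.901

∂L/∂p = -y/p + (1-y)/(1-p) = -1/0.101 + 0 = -9.901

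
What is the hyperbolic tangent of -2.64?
-0.9899

tanh(-2.64) = (e^(-2.64) - e^(2.64))/(e^(-2.64) + e^(2.64)) = -0.9899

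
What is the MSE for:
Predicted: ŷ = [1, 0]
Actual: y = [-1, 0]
MSE = 2

MSE = (1/2)((1--1)² + (0-0)²) = (1/2)(4 + 0) = 2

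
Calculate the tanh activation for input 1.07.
0.7895

tanh(1.07) = (e^(1.07) - e^(-1.07))/(e^(1.07) + e^(-1.07)) = 0.7895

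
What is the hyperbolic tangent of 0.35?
0.3364

tanh(0.35) = (e^(0.35) - e^(-0.35))/(e^(0.35) + e^(-0.35)) = 0.3364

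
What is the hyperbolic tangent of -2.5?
-0.9866

tanh(-2.5) = (e^(-2.5) - e^(2.5))/(e^(-2.5) + e^(2.5)) = -0.9866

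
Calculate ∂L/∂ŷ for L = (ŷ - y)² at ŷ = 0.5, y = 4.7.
∂L/∂ŷ = -8.4

∂L/∂ŷ = 2(ŷ - y) = 2(0.5 - 4.7) = 2(-4.2) = -8.4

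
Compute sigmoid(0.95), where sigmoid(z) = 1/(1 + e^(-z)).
0.7211

sigmoid(0.95) = 1/(1 + e^(-0.95)) = 1/(1 + 0.3867) = 0.7211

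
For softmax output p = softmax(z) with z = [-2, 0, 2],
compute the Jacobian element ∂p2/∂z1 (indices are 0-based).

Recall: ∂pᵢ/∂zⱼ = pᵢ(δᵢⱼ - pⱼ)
∂p2/∂z1 = -0.1017

p = softmax(z) = [0.01588, 0.1173, 0.8668]
p2 = 0.8668, p1 = 0.1173

∂p2/∂z1 = -p2 × p1 = -0.8668 × 0.1173 = -0.1017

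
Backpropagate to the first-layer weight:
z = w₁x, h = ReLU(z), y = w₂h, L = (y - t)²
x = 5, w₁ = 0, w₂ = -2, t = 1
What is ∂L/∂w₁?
∂L/∂w₁ = 0

Forward pass:
z = w₁x = 0×5 = 0
h = ReLU(0) = 0
y = w₂h = -2×0 = 0

Backward pass:
∂L/∂y = 2(y - t) = 2(0 - 1) = -2
∂y/∂h = w₂ = -2
∂h/∂z = 0 (ReLU derivative)
∂z/∂w₁ = x = 5

∂L/∂w₁ = -2 × -2 × 0 × 5 = 0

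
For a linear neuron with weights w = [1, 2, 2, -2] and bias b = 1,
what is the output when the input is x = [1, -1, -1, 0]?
y = -2

y = (1)(1) + (2)(-1) + (2)(-1) + (-2)(0) + 1 = -2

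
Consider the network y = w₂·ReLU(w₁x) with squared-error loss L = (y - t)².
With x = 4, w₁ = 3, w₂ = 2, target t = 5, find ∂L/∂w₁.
∂L/∂w₁ = 304

Forward pass:
z = w₁x = 3×4 = 12
h = ReLU(12) = 12
y = w₂h = 2×12 = 24

Backward pass:
∂L/∂y = 2(y - t) = 2(24 - 5) = 38
∂y/∂h = w₂ = 2
∂h/∂z = 1 (ReLU derivative)
∂z/∂w₁ = x = 4

∂L/∂w₁ = 38 × 2 × 1 × 4 = 304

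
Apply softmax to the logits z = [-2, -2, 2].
p = [0.0177, 0.0177, 0.9647]

exp(z) = [0.1353, 0.1353, 7.389]
Sum = 7.66
p = [0.0177, 0.0177, 0.9647]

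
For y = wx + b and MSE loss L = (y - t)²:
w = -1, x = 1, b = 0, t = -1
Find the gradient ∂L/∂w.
∂L/∂w = 0

y = wx + b = (-1)(1) + 0 = -1
∂L/∂y = 2(y - t) = 2(-1 - -1) = 0
∂y/∂w = x = 1
∂L/∂w = ∂L/∂y · ∂y/∂w = 0 × 1 = 0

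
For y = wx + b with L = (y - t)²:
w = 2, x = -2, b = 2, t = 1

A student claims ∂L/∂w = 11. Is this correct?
Incorrect

y = (2)(-2) + 2 = -2
∂L/∂y = 2(y - t) = 2(-2 - 1) = -6
∂y/∂w = x = -2
∂L/∂w = -6 × -2 = 12

Claimed value: 11
Incorrect: The correct gradient is 12.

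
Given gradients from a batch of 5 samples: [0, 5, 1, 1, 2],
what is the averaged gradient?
Average gradient = 1.8

Average = (1/5)(0 + 5 + 1 + 1 + 2) = 9/5 = 1.8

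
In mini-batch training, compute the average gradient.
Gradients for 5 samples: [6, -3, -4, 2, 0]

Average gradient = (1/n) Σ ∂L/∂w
Average gradient = 0.2

Average = (1/5)(6 + -3 + -4 + 2 + 0) = 1/5 = 0.2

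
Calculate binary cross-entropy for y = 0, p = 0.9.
L = 2.303

L = -0·log(0.9) - 1·log(0.1) = -log(0.1) = 2.303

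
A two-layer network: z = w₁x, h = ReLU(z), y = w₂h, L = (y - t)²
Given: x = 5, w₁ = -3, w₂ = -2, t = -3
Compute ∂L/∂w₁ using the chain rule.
∂L/∂w₁ = 0

Forward pass:
z = w₁x = -3×5 = -15
h = ReLU(-15) = 0
y = w₂h = -2×0 = 0

Backward pass:
∂L/∂y = 2(y - t) = 2(0 - -3) = 6
∂y/∂h = w₂ = -2
∂h/∂z = 0 (ReLU derivative)
∂z/∂w₁ = x = 5

∂L/∂w₁ = 6 × -2 × 0 × 5 = 0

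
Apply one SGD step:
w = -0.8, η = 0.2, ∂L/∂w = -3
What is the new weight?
w_new = -0.2

w_new = w - η·∂L/∂w = -0.8 - 0.2×(-3) = -0.8 - (-0.6) = -0.2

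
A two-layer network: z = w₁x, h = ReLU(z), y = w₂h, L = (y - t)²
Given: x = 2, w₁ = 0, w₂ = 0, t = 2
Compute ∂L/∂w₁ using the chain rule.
∂L/∂w₁ = 0

Forward pass:
z = w₁x = 0×2 = 0
h = ReLU(0) = 0
y = w₂h = 0×0 = 0

Backward pass:
∂L/∂y = 2(y - t) = 2(0 - 2) = -4
∂y/∂h = w₂ = 0
∂h/∂z = 0 (ReLU derivative)
∂z/∂w₁ = x = 2

∂L/∂w₁ = -4 × 0 × 0 × 2 = 0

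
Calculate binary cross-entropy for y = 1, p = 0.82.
L = 0.1985

L = -1·log(0.82) - 0·log(0.18) = -log(0.82) = 0.1985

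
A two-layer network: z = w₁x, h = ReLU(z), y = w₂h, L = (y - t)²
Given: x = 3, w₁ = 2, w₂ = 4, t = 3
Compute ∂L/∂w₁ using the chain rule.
∂L/∂w₁ = 504

Forward pass:
z = w₁x = 2×3 = 6
h = ReLU(6) = 6
y = w₂h = 4×6 = 24

Backward pass:
∂L/∂y = 2(y - t) = 2(24 - 3) = 42
∂y/∂h = w₂ = 4
∂h/∂z = 1 (ReLU derivative)
∂z/∂w₁ = x = 3

∂L/∂w₁ = 42 × 4 × 1 × 3 = 504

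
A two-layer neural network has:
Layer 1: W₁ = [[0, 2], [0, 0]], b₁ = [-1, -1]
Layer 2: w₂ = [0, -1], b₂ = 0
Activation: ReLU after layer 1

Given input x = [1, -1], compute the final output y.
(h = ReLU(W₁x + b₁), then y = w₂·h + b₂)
y = 0

Layer 1 pre-activation: z₁ = [-3, -1]
After ReLU: h = [0, 0]
Layer 2 output: y = 0×0 + -1×0 + 0 = 0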